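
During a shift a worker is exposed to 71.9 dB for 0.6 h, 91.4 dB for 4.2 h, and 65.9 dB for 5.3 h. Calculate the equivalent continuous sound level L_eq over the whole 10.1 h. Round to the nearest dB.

L_eq = 10·log₁₀[(1/T)·Σ tᵢ·10^(Lᵢ/10)] with T = 10.1 h.
Σ tᵢ·10^(Lᵢ/10) = 0.6·10^(71.9/10) + 4.2·10^(91.4/10) + 5.3·10^(65.9/10) = 5.828e+09.
L_eq = 10·log₁₀(5.828e+09/10.1) = 87.61 dB.

88 dB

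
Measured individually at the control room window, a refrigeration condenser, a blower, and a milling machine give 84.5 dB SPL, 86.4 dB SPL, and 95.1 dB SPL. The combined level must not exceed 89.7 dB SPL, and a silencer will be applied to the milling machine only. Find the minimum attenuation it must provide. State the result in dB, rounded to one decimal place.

The untreated sources together contribute 10^(84.5/10) + 10^(86.4/10) = 7.184e+08, i.e. 88.56 dB SPL.
To meet 89.7 dB SPL overall, the treated milling machine may contribute at most 10^(89.7/10) − 7.184e+08 = 2.149e+08, i.e. 83.32 dB SPL.
Required insertion loss = 95.1 − 83.32 = 11.78 dB.

11.8 dB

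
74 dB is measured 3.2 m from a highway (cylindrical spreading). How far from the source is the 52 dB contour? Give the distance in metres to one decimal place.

Line-source spreading drops the level by 10·log₁₀(r₂/r₁); inverting, r₂/r₁ = 10^(ΔL/10).
r₂ = 3.2·10^((74−52)/10) = 3.2·10^(22.0/10) = 507.17 m.

507.2 m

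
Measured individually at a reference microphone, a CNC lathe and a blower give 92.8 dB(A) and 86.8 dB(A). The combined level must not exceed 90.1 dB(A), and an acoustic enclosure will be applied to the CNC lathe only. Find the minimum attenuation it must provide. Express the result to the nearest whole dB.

5 dB

Everything except the CNC lathe sums to 10^(86.8/10) = 4.786e+08 in linear terms, 86.80 dB(A).
To meet 90.1 dB(A) overall, the treated CNC lathe may contribute at most 10^(90.1/10) − 4.786e+08 = 5.447e+08, i.e. 87.36 dB(A).
So the CNC lathe must be reduced from 92.8 to 87.36 dB(A): IL = 5.44 dB.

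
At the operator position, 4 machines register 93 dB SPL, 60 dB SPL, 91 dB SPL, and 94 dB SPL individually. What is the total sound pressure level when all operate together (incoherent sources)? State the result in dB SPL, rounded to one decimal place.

97.6 dB SPL

Incoherent sources combine by intensity addition: L_total = 10·log₁₀(Σ 10^(L_i/10)).
Σ 10^(L/10) = 10^(93/10) + 10^(60/10) + 10^(91/10) + 10^(94/10) = 5.767e+09.
L_total = 10·log₁₀(5.767e+09) = 97.61 dB SPL.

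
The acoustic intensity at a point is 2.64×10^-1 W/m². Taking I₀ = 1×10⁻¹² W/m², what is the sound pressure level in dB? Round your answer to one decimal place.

Dividing by I₀ shifts the exponent by 12: I/I₀ = 2.64×10^11.
L = 10·(0.4216 + 11) = 114.22 dB.

114.2 dB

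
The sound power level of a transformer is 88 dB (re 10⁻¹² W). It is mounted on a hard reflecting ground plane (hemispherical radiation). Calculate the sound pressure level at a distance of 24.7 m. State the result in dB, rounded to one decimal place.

52.2 dB

The power spreads over a hemisphere of area 2π·r², so L_p = L_w − 10·log₁₀(2π·r²).
2π·r² = 3833 m², 10·log₁₀ of that is 35.836 dB.
L_p = 88 − 35.836 = 52.16 dB.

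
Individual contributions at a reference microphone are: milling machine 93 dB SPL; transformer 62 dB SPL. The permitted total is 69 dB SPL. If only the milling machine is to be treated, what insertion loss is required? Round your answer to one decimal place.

Fixed contribution from the other source: Σ 10^(L/10) = 10^(62/10) = 1.585e+06 (62.00 dB SPL).
To meet 69 dB SPL overall, the treated milling machine may contribute at most 10^(69/10) − 1.585e+06 = 6.358e+06, i.e. 68.03 dB SPL.
Required insertion loss = 93 − 68.03 = 24.97 dB.

25.0 dB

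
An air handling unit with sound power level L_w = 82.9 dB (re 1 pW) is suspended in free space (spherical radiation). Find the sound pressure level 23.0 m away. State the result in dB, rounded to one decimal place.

44.7 dB

L_p = L_w − 10·log₁₀(4π·r²) with r = 23.0 m.
4π·r² = 6648 m², 10·log₁₀ of that is 38.227 dB.
L_p = 82.9 − 38.227 = 44.67 dB.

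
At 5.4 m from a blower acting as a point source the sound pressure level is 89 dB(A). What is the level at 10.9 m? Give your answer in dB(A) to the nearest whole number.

83 dB(A)

Spherical spreading from a point source gives a 20·log₁₀(r₂/r₁) drop.
L₂ = 89 − 20·log₁₀(10.9/5.4) = 89 − 6.101 = 82.90 dB(A).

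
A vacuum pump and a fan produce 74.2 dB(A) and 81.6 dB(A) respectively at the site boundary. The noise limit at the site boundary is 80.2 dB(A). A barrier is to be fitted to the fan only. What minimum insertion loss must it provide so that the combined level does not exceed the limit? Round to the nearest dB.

3 dB

Everything except the fan sums to 10^(74.2/10) = 2.630e+07 in linear terms, 74.20 dB(A).
To meet 80.2 dB(A) overall, the treated fan may contribute at most 10^(80.2/10) − 2.630e+07 = 7.841e+07, i.e. 78.94 dB(A).
Required insertion loss = 81.6 − 78.94 = 2.66 dB.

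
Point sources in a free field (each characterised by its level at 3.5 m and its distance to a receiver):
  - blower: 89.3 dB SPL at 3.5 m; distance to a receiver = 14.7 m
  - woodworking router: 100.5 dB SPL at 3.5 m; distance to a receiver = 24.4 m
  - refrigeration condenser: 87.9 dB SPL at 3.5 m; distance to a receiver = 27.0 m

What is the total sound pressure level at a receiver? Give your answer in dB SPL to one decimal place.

First find each source's level at the receiver (point-source: −20·log₁₀(r/r_ref)), then combine on an intensity basis.
blower: 89.3 − 20·log₁₀(14.7/3.5) = 89.3 − 12.46 = 76.84 dB SPL.
woodworking router: 100.5 − 20·log₁₀(24.4/3.5) = 100.5 − 16.87 = 83.63 dB SPL.
refrigeration condenser: 87.9 − 20·log₁₀(27.0/3.5) = 87.9 − 17.75 = 70.15 dB SPL.
Σ 10^(L/10) = 2.895e+08 → L_total = 10·log₁₀(2.895e+08) = 84.62 dB SPL.

84.6 dB SPL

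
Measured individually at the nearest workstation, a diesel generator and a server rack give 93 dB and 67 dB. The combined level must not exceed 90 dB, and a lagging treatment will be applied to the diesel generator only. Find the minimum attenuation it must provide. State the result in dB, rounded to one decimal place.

3.0 dB

Fixed contribution from the other source: Σ 10^(L/10) = 10^(67/10) = 5.012e+06 (67.00 dB).
To meet 90 dB overall, the treated diesel generator may contribute at most 10^(90/10) − 5.012e+06 = 9.950e+08, i.e. 89.98 dB.
Required insertion loss = 93 − 89.98 = 3.02 dB.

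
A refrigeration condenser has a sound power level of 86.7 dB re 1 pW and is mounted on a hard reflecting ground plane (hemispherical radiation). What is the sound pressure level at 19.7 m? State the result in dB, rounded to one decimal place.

52.8 dB

The power spreads over a hemisphere of area 2π·r², so L_p = L_w − 10·log₁₀(2π·r²).
2π·r² = 2438 m², 10·log₁₀ of that is 33.871 dB.
L_p = 86.7 − 33.871 = 52.83 dB.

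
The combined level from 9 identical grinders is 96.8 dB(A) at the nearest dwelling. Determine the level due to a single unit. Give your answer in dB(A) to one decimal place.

9 equal contributions raise the level by 10·log₁₀ 9 = 9.542 dB, so each unit alone gives 96.8 − 9.542.

87.3 dB(A)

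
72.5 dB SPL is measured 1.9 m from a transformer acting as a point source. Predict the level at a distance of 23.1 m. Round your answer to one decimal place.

For a point source, L₂ = L₁ − 20·log₁₀(r₂/r₁).
L₂ = 72.5 − 20·log₁₀(23.1/1.9) = 72.5 − 21.697 = 50.80 dB SPL.

50.8 dB SPL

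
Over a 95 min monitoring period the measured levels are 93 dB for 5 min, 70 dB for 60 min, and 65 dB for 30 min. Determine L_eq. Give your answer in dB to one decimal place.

The energy average is taken in the linear domain: L_eq = 10·log₁₀[(Σ tᵢ·10^(Lᵢ/10))/T], T = 95 min.
Σ tᵢ·10^(Lᵢ/10) = 5·10^(93/10) + 60·10^(70/10) + 30·10^(65/10) = 1.067e+10.
L_eq = 10·log₁₀(1.067e+10/95) = 80.50 dB.

80.5 dB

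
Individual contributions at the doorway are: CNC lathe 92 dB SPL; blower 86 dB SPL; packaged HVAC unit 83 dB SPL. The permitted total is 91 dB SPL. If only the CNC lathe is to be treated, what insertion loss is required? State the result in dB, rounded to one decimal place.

3.8 dB

Fixed contribution from the other sources: Σ 10^(L/10) = 10^(86/10) + 10^(83/10) = 5.976e+08 (87.76 dB SPL).
The limit corresponds to 10^(91/10) = 1.259e+09; subtracting the fixed part leaves 6.613e+08 for the CNC lathe, i.e. 88.20 dB SPL.
So the CNC lathe must be reduced from 92 to 88.20 dB SPL: IL = 3.80 dB.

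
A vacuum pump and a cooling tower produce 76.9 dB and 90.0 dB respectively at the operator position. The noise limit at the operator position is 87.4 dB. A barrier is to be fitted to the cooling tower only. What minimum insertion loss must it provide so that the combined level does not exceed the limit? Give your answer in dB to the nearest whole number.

3 dB

Fixed contribution from the other source: Σ 10^(L/10) = 10^(76.9/10) = 4.898e+07 (76.90 dB).
To meet 87.4 dB overall, the treated cooling tower may contribute at most 10^(87.4/10) − 4.898e+07 = 5.006e+08, i.e. 86.99 dB.
Required insertion loss = 90.0 − 86.99 = 3.01 dB.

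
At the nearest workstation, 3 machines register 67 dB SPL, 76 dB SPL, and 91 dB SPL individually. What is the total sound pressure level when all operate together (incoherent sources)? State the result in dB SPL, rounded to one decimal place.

91.2 dB SPL

Incoherent sources combine by intensity addition: L_total = 10·log₁₀(Σ 10^(L_i/10)).
Σ 10^(L/10) = 10^(67/10) + 10^(76/10) + 10^(91/10) = 1.304e+09.
L_total = 10·log₁₀(1.304e+09) = 91.15 dB SPL.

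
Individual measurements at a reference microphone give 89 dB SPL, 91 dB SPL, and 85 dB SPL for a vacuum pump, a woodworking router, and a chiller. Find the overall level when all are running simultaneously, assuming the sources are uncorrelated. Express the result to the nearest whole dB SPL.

94 dB SPL

For uncorrelated sources the intensities add, so convert each level to linear form, sum, and take 10·log₁₀ of the total.
Σ 10^(L/10) = 10^(89/10) + 10^(91/10) + 10^(85/10) = 2.369e+09.
L_total = 10·log₁₀(2.369e+09) = 93.75 dB SPL.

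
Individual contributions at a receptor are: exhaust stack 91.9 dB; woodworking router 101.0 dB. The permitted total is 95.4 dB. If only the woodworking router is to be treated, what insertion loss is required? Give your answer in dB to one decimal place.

8.2 dB

Fixed contribution from the other source: Σ 10^(L/10) = 10^(91.9/10) = 1.549e+09 (91.90 dB).
To meet 95.4 dB overall, the treated woodworking router may contribute at most 10^(95.4/10) − 1.549e+09 = 1.919e+09, i.e. 92.83 dB.
Required insertion loss = 101.0 − 92.83 = 8.17 dB.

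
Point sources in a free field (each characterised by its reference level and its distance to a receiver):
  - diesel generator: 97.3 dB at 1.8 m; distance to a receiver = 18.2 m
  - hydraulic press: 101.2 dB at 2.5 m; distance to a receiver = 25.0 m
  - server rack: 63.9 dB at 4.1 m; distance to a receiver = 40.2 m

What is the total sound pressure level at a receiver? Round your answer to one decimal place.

82.7 dB

Apply inverse-square spreading to bring every level to the receiver, then sum 10^(L/10).
diesel generator: 97.3 − 20·log₁₀(18.2/1.8) = 97.3 − 20.10 = 77.20 dB.
hydraulic press: 101.2 − 20·log₁₀(25.0/2.5) = 101.2 − 20.00 = 81.20 dB.
server rack: 63.9 − 20·log₁₀(40.2/4.1) = 63.9 − 19.83 = 44.07 dB.
Σ 10^(L/10) = 1.844e+08 → L_total = 10·log₁₀(1.844e+08) = 82.66 dB.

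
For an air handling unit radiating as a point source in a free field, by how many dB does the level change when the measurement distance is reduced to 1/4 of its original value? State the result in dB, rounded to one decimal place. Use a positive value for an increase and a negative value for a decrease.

+12.0 dB

With spherical spreading the level changes by −20·log₁₀(r₂/r₁).
ΔL = −20·log₁₀(0.25) = +12.04 dB.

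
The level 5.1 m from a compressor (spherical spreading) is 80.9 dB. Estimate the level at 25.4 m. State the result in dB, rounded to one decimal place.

Point-source attenuation: ΔL = 20·log₁₀(r₂/r₁) = 20·log₁₀(25.4/5.1) = 13.945 dB.
L₂ = 80.9 − 20·log₁₀(25.4/5.1) = 80.9 − 13.945 = 66.95 dB.

67.0 dB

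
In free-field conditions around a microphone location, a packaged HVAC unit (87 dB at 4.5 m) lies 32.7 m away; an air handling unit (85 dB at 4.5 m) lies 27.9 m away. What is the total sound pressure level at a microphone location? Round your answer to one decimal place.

72.5 dB

First find each source's level at the receiver (point-source: −20·log₁₀(r/r_ref)), then combine on an intensity basis.
packaged HVAC unit: 87 − 20·log₁₀(32.7/4.5) = 87 − 17.23 = 69.77 dB.
air handling unit: 85 − 20·log₁₀(27.9/4.5) = 85 − 15.85 = 69.15 dB.
Σ 10^(L/10) = 1.772e+07 → L_total = 10·log₁₀(1.772e+07) = 72.48 dB.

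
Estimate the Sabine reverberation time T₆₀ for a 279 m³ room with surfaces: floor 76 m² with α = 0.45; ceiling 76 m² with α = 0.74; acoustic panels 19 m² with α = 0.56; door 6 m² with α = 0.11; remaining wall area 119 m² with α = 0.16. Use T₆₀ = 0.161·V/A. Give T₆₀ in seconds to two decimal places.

Total absorption A = 76·0.45 + 76·0.74 + 19·0.56 + 6·0.11 + 119·0.16 = 120.78 m² sabins.
T₆₀ = 0.161·V/A = 0.161·279/120.78 = 0.372 s.

0.37 s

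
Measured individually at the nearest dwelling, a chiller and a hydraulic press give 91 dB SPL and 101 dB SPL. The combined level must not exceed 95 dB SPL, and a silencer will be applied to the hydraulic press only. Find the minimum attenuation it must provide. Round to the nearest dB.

8 dB

The untreated sources together contribute 10^(91/10) = 1.259e+09, i.e. 91.00 dB SPL.
To meet 95 dB SPL overall, the treated hydraulic press may contribute at most 10^(95/10) − 1.259e+09 = 1.903e+09, i.e. 92.80 dB SPL.
So the hydraulic press must be reduced from 101 to 92.80 dB SPL: IL = 8.20 dB.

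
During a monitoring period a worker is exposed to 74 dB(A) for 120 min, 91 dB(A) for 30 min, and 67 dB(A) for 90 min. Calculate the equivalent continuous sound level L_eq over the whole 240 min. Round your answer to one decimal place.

The energy average is taken in the linear domain: L_eq = 10·log₁₀[(Σ tᵢ·10^(Lᵢ/10))/T], T = 240 min.
Σ tᵢ·10^(Lᵢ/10) = 120·10^(74/10) + 30·10^(91/10) + 90·10^(67/10) = 4.123e+10.
L_eq = 10·log₁₀(4.123e+10/240) = 82.35 dB(A).

82.4 dB(A)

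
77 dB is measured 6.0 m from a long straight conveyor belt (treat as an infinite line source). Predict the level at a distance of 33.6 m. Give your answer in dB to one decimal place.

For a line source, L₂ = L₁ − 10·log₁₀(r₂/r₁).
L₂ = 77 − 10·log₁₀(33.6/6.0) = 77 − 7.482 = 69.52 dB.

69.5 dB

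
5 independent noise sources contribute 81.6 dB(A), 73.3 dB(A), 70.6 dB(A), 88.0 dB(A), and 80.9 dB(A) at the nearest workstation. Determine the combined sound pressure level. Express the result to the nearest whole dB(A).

For uncorrelated sources the intensities add, so convert each level to linear form, sum, and take 10·log₁₀ of the total.
Σ 10^(L/10) = 10^(81.6/10) + 10^(73.3/10) + 10^(70.6/10) + 10^(88.0/10) + 10^(80.9/10) = 9.314e+08.
L_total = 10·log₁₀(9.314e+08) = 89.69 dB(A).

90 dB(A)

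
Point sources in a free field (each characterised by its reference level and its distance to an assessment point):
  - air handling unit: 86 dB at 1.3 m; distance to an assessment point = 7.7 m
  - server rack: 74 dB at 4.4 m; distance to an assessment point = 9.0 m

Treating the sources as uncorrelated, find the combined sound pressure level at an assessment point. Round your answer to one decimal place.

72.4 dB

First find each source's level at the receiver (point-source: −20·log₁₀(r/r_ref)), then combine on an intensity basis.
air handling unit: 86 − 20·log₁₀(7.7/1.3) = 86 − 15.45 = 70.55 dB.
server rack: 74 − 20·log₁₀(9.0/4.4) = 74 − 6.22 = 67.78 dB.
Σ 10^(L/10) = 1.735e+07 → L_total = 10·log₁₀(1.735e+07) = 72.39 dB.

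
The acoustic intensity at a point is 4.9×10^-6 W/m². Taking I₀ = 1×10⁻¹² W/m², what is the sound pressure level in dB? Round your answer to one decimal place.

66.9 dB

I/I₀ = 4.9×10^-6/10⁻¹² = 4.9×10^6, and L = 10·log₁₀(I/I₀).
L = 10·(0.6902 + 6) = 66.90 dB.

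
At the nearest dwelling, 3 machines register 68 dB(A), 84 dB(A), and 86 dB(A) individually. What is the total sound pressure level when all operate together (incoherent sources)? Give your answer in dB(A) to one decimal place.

For uncorrelated sources the intensities add, so convert each level to linear form, sum, and take 10·log₁₀ of the total.
Σ 10^(L/10) = 10^(68/10) + 10^(84/10) + 10^(86/10) = 6.556e+08.
L_total = 10·log₁₀(6.556e+08) = 88.17 dB(A).

88.2 dB(A)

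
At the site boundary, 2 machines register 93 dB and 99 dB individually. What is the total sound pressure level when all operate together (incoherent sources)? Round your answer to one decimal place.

Incoherent sources combine by intensity addition: L_total = 10·log₁₀(Σ 10^(L_i/10)).
Σ 10^(L/10) = 10^(93/10) + 10^(99/10) = 9.939e+09.
L_total = 10·log₁₀(9.939e+09) = 99.97 dB.

100.0 dB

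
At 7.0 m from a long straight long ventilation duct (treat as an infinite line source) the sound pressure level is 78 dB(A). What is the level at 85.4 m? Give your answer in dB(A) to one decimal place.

Cylindrical spreading from a line source gives a 10·log₁₀(r₂/r₁) drop.
L₂ = 78 − 10·log₁₀(85.4/7.0) = 78 − 10.864 = 67.14 dB(A).

67.1 dB(A)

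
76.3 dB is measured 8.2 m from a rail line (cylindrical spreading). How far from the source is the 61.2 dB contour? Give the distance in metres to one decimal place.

265.3 m

The 15.1 dB drop corresponds to a distance ratio of 10^(15.1/10) for a line source.
r₂ = 8.2·10^((76.3−61.2)/10) = 8.2·10^(15.1/10) = 265.35 m.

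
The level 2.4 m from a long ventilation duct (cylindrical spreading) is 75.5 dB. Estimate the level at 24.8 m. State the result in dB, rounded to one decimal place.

65.4 dB

For a line source, L₂ = L₁ − 10·log₁₀(r₂/r₁).
L₂ = 75.5 − 10·log₁₀(24.8/2.4) = 75.5 − 10.142 = 65.36 dB.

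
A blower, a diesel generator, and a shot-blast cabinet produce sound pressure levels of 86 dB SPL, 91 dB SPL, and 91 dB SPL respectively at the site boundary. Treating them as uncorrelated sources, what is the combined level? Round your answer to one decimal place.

For uncorrelated sources the intensities add, so convert each level to linear form, sum, and take 10·log₁₀ of the total.
Σ 10^(L/10) = 10^(86/10) + 10^(91/10) + 10^(91/10) = 2.916e+09.
L_total = 10·log₁₀(2.916e+09) = 94.65 dB SPL.

94.6 dB SPL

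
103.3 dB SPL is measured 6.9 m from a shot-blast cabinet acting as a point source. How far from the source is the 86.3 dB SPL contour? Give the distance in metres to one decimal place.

The 17.0 dB drop corresponds to a distance ratio of 10^(17.0/20) for a point source.
r₂ = 6.9·10^((103.3−86.3)/20) = 6.9·10^(17.0/20) = 48.85 m.

48.8 m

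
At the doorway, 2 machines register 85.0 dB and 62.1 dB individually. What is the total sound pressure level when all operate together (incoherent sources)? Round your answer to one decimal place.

Incoherent sources combine by intensity addition: L_total = 10·log₁₀(Σ 10^(L_i/10)).
Σ 10^(L/10) = 10^(85.0/10) + 10^(62.1/10) = 3.178e+08.
L_total = 10·log₁₀(3.178e+08) = 85.02 dB.

85.0 dB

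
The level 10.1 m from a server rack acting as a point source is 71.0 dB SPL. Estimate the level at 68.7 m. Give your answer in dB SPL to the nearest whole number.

54 dB SPL

For a point source, L₂ = L₁ − 20·log₁₀(r₂/r₁).
L₂ = 71.0 − 20·log₁₀(68.7/10.1) = 71.0 − 16.653 = 54.35 dB SPL.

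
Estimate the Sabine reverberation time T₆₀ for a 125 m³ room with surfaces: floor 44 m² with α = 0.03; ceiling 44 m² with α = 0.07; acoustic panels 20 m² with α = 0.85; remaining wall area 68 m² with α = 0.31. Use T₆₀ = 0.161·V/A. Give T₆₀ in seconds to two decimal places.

Total absorption A = 44·0.03 + 44·0.07 + 20·0.85 + 68·0.31 = 42.48 m² sabins.
T₆₀ = 0.161·V/A = 0.161·125/42.48 = 0.474 s.

0.47 s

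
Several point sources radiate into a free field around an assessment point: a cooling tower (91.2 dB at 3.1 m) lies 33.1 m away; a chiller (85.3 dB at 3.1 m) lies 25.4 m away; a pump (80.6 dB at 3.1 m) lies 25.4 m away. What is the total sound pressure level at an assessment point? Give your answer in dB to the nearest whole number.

Propagate each source to the receiver with L = L_ref − 20·log₁₀(r/r_ref), then add intensities.
cooling tower: 91.2 − 20·log₁₀(33.1/3.1) = 91.2 − 20.57 = 70.63 dB.
chiller: 85.3 − 20·log₁₀(25.4/3.1) = 85.3 − 18.27 = 67.03 dB.
pump: 80.6 − 20·log₁₀(25.4/3.1) = 80.6 − 18.27 = 62.33 dB.
Σ 10^(L/10) = 1.832e+07 → L_total = 10·log₁₀(1.832e+07) = 72.63 dB.

73 dB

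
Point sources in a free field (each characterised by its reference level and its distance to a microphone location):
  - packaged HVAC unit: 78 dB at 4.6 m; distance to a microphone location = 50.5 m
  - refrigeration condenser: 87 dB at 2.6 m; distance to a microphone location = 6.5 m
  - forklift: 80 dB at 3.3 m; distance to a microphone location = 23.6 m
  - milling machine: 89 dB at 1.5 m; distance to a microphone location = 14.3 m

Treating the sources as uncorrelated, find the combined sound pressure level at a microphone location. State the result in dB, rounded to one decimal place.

Apply inverse-square spreading to bring every level to the receiver, then sum 10^(L/10).
packaged HVAC unit: 78 − 20·log₁₀(50.5/4.6) = 78 − 20.81 = 57.19 dB.
refrigeration condenser: 87 − 20·log₁₀(6.5/2.6) = 87 − 7.96 = 79.04 dB.
forklift: 80 − 20·log₁₀(23.6/3.3) = 80 − 17.09 = 62.91 dB.
milling machine: 89 − 20·log₁₀(14.3/1.5) = 89 − 19.58 = 69.42 dB.
Σ 10^(L/10) = 9.141e+07 → L_total = 10·log₁₀(9.141e+07) = 79.61 dB.

79.6 dB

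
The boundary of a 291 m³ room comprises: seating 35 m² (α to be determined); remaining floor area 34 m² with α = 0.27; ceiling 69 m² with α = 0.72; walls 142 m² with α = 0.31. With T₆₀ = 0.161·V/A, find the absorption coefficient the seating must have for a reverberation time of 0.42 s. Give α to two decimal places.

0.25

Required total absorption A = 0.161·291/0.42 = 111.55 m².
Absorption from the other surfaces = 34·0.27 + 69·0.72 + 142·0.31 = 102.88 m², so the seating must supply 8.67 m² over 35 m².
α = 8.67/35 = 0.248.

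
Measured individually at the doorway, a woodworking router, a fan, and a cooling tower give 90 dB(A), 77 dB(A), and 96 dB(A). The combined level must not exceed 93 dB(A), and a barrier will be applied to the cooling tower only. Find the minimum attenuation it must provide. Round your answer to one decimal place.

6.2 dB

Fixed contribution from the other sources: Σ 10^(L/10) = 10^(90/10) + 10^(77/10) = 1.050e+09 (90.21 dB(A)).
The limit corresponds to 10^(93/10) = 1.995e+09; subtracting the fixed part leaves 9.451e+08 for the cooling tower, i.e. 89.75 dB(A).
Required insertion loss = 96 − 89.75 = 6.25 dB.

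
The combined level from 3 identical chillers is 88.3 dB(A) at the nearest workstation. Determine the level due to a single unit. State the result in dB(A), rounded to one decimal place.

Dividing the total intensity by 3 lowers the level by 10·log₁₀ 3 = 4.771 dB: L₁ = 88.3 − 4.771.

83.5 dB(A)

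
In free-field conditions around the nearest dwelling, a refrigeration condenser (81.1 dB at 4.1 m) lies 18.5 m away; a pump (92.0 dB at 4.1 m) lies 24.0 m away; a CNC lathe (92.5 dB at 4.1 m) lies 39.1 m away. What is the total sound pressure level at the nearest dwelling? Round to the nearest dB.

79 dB

Apply inverse-square spreading to bring every level to the receiver, then sum 10^(L/10).
refrigeration condenser: 81.1 − 20·log₁₀(18.5/4.1) = 81.1 − 13.09 = 68.01 dB.
pump: 92.0 − 20·log₁₀(24.0/4.1) = 92.0 − 15.35 = 76.65 dB.
CNC lathe: 92.5 − 20·log₁₀(39.1/4.1) = 92.5 − 19.59 = 72.91 dB.
Σ 10^(L/10) = 7.213e+07 → L_total = 10·log₁₀(7.213e+07) = 78.58 dB.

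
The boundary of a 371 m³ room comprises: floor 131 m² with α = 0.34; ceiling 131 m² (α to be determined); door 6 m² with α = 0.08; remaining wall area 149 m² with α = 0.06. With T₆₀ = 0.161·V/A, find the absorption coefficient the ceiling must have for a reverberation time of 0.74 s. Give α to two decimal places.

0.20

Required total absorption A = 0.161·371/0.74 = 80.72 m².
Absorption from the other surfaces = 131·0.34 + 6·0.08 + 149·0.06 = 53.96 m², so the ceiling must supply 26.76 m² over 131 m².
α = 26.76/131 = 0.204.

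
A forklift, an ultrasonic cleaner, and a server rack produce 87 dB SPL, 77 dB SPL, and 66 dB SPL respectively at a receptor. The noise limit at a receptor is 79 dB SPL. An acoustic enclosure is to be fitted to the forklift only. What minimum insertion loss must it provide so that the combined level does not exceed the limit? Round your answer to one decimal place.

The untreated sources together contribute 10^(77/10) + 10^(66/10) = 5.410e+07, i.e. 77.33 dB SPL.
The limit corresponds to 10^(79/10) = 7.943e+07; subtracting the fixed part leaves 2.533e+07 for the forklift, i.e. 74.04 dB SPL.
Required insertion loss = 87 − 74.04 = 12.96 dB.

13.0 dB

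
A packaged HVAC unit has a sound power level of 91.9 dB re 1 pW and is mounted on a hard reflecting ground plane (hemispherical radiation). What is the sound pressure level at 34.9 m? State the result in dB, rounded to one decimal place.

53.1 dB

L_p = L_w − 10·log₁₀(2π·r²) with r = 34.9 m.
2π·r² = 7653 m², 10·log₁₀ of that is 38.838 dB.
L_p = 91.9 − 38.838 = 53.06 dB.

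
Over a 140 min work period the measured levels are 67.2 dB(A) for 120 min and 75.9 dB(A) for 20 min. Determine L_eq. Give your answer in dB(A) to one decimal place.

70.0 dB(A)

Weight each interval's intensity by its duration and average over T = 140 min:
Σ tᵢ·10^(Lᵢ/10) = 120·10^(67.2/10) + 20·10^(75.9/10) = 1.408e+09.
L_eq = 10·log₁₀(1.408e+09/140) = 70.02 dB(A).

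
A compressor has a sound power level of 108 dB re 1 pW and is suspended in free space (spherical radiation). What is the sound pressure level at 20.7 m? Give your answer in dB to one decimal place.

Free-field spherical radiation: L_p = L_w − 10·log₁₀(4π·r²), r = 20.7 m.
4π·r² = 5385 m², 10·log₁₀ of that is 37.312 dB.
L_p = 108 − 37.312 = 70.69 dB.

70.7 dB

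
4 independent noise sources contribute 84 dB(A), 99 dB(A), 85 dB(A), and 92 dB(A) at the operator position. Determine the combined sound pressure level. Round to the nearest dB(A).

100 dB(A)

Incoherent sources combine by intensity addition: L_total = 10·log₁₀(Σ 10^(L_i/10)).
Σ 10^(L/10) = 10^(84/10) + 10^(99/10) + 10^(85/10) + 10^(92/10) = 1.010e+10.
L_total = 10·log₁₀(1.010e+10) = 100.04 dB(A).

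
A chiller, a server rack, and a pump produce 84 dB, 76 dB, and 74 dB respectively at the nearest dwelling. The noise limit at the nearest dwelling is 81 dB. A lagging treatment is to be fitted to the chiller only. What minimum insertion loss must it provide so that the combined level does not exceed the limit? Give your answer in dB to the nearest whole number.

Fixed contribution from the other sources: Σ 10^(L/10) = 10^(76/10) + 10^(74/10) = 6.493e+07 (78.12 dB).
The limit corresponds to 10^(81/10) = 1.259e+08; subtracting the fixed part leaves 6.096e+07 for the chiller, i.e. 77.85 dB.
Required insertion loss = 84 − 77.85 = 6.15 dB.

6 dB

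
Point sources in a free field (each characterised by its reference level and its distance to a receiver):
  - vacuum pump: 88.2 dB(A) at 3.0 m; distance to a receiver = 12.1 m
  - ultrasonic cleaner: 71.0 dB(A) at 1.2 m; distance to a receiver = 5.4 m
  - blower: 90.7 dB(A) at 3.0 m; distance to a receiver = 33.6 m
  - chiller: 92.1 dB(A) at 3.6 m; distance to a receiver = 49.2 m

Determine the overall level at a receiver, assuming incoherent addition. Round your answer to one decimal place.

77.7 dB(A)

Propagate each source to the receiver with L = L_ref − 20·log₁₀(r/r_ref), then add intensities.
vacuum pump: 88.2 − 20·log₁₀(12.1/3.0) = 88.2 − 12.11 = 76.09 dB(A).
ultrasonic cleaner: 71.0 − 20·log₁₀(5.4/1.2) = 71.0 − 13.06 = 57.94 dB(A).
blower: 90.7 − 20·log₁₀(33.6/3.0) = 90.7 − 20.98 = 69.72 dB(A).
chiller: 92.1 − 20·log₁₀(49.2/3.6) = 92.1 − 22.71 = 69.39 dB(A).
Σ 10^(L/10) = 5.928e+07 → L_total = 10·log₁₀(5.928e+07) = 77.73 dB(A).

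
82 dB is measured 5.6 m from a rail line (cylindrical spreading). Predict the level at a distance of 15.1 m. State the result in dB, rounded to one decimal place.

77.7 dB

For a line source, L₂ = L₁ − 10·log₁₀(r₂/r₁).
L₂ = 82 − 10·log₁₀(15.1/5.6) = 82 − 4.308 = 77.69 dB.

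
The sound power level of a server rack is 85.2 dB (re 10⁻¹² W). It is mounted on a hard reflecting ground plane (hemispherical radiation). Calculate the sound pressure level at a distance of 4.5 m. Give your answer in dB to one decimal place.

64.2 dB

Free-field hemispherical radiation: L_p = L_w − 10·log₁₀(2π·r²), r = 4.5 m.
2π·r² = 127.2 m², 10·log₁₀ of that is 21.046 dB.
L_p = 85.2 − 21.046 = 64.15 dB.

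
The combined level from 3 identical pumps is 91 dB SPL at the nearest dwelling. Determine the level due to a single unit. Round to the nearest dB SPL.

86 dB SPL

For N identical incoherent sources L_total = L₁ + 10·log₁₀ N, so L₁ = 91 − 10·log₁₀(3) = 91 − 4.771.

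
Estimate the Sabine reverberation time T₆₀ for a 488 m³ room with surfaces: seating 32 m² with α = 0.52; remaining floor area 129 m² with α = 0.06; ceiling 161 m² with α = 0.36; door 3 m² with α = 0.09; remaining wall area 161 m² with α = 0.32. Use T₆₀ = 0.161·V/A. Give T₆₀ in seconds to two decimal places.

A = Σ Sᵢαᵢ = 32·0.52 + 129·0.06 + 161·0.36 + 3·0.09 + 161·0.32 = 134.13 m².
T₆₀ = 0.161·V/A = 0.161·488/134.13 = 0.586 s.

0.59 s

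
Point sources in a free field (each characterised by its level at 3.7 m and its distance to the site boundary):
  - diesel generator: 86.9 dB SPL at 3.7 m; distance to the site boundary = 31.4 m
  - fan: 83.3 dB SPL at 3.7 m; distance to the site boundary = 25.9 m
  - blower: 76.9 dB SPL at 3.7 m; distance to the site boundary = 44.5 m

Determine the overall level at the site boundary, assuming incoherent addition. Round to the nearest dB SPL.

71 dB SPL

Propagate each source to the receiver with L = L_ref − 20·log₁₀(r/r_ref), then add intensities.
diesel generator: 86.9 − 20·log₁₀(31.4/3.7) = 86.9 − 18.57 = 68.33 dB SPL.
fan: 83.3 − 20·log₁₀(25.9/3.7) = 83.3 − 16.90 = 66.40 dB SPL.
blower: 76.9 − 20·log₁₀(44.5/3.7) = 76.9 − 21.60 = 55.30 dB SPL.
Σ 10^(L/10) = 1.150e+07 → L_total = 10·log₁₀(1.150e+07) = 70.61 dB SPL.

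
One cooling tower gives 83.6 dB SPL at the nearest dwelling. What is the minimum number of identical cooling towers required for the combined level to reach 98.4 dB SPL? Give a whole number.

Need L₁ + 10·log₁₀ N ≥ 98.4, i.e. log₁₀ N ≥ 1.48.
N ≥ 10^(14.8/10) = 30.200, so N = 31.

31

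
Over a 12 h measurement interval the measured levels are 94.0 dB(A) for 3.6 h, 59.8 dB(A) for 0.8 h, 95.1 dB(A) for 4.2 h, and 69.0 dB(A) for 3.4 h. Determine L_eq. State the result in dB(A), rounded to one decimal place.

L_eq = 10·log₁₀[(1/T)·Σ tᵢ·10^(Lᵢ/10)] with T = 12 h.
Σ tᵢ·10^(Lᵢ/10) = 3.6·10^(94.0/10) + 0.8·10^(59.8/10) + 4.2·10^(95.1/10) + 3.4·10^(69.0/10) = 2.266e+10.
L_eq = 10·log₁₀(2.266e+10/12) = 92.76 dB(A).

92.8 dB(A)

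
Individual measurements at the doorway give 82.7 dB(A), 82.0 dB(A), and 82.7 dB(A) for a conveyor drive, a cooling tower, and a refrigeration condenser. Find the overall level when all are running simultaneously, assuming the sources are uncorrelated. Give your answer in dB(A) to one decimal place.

87.3 dB(A)

Incoherent sources combine by intensity addition: L_total = 10·log₁₀(Σ 10^(L_i/10)).
Σ 10^(L/10) = 10^(82.7/10) + 10^(82.0/10) + 10^(82.7/10) = 5.309e+08.
L_total = 10·log₁₀(5.309e+08) = 87.25 dB(A).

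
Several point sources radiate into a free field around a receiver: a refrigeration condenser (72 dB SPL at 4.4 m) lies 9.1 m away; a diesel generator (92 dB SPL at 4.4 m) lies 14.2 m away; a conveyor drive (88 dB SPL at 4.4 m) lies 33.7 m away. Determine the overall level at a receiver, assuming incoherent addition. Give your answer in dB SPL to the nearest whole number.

Apply inverse-square spreading to bring every level to the receiver, then sum 10^(L/10).
refrigeration condenser: 72 − 20·log₁₀(9.1/4.4) = 72 − 6.31 = 65.69 dB SPL.
diesel generator: 92 − 20·log₁₀(14.2/4.4) = 92 − 10.18 = 81.82 dB SPL.
conveyor drive: 88 − 20·log₁₀(33.7/4.4) = 88 − 17.68 = 70.32 dB SPL.
Σ 10^(L/10) = 1.666e+08 → L_total = 10·log₁₀(1.666e+08) = 82.22 dB SPL.

82 dB SPL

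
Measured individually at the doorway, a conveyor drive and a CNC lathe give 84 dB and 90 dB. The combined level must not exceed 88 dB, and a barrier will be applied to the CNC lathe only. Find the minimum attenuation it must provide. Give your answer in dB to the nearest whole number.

The untreated sources together contribute 10^(84/10) = 2.512e+08, i.e. 84.00 dB.
The limit corresponds to 10^(88/10) = 6.310e+08; subtracting the fixed part leaves 3.798e+08 for the CNC lathe, i.e. 85.80 dB.
So the CNC lathe must be reduced from 90 to 85.80 dB: IL = 4.20 dB.

4 dB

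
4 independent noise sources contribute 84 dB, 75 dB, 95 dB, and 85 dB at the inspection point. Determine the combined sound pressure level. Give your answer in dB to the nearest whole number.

Incoherent sources combine by intensity addition: L_total = 10·log₁₀(Σ 10^(L_i/10)).
Σ 10^(L/10) = 10^(84/10) + 10^(75/10) + 10^(95/10) + 10^(85/10) = 3.761e+09.
L_total = 10·log₁₀(3.761e+09) = 95.75 dB.

96 dB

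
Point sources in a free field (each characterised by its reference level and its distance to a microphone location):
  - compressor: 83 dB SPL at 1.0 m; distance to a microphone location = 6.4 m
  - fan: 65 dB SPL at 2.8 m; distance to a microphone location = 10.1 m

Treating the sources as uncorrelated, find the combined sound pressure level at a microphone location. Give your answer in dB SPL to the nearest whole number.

67 dB SPL

First find each source's level at the receiver (point-source: −20·log₁₀(r/r_ref)), then combine on an intensity basis.
compressor: 83 − 20·log₁₀(6.4/1.0) = 83 − 16.12 = 66.88 dB SPL.
fan: 65 − 20·log₁₀(10.1/2.8) = 65 − 11.14 = 53.86 dB SPL.
Σ 10^(L/10) = 5.114e+06 → L_total = 10·log₁₀(5.114e+06) = 67.09 dB SPL.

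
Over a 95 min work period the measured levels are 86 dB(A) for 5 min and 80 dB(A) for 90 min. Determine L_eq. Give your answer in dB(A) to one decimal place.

The energy average is taken in the linear domain: L_eq = 10·log₁₀[(Σ tᵢ·10^(Lᵢ/10))/T], T = 95 min.
Σ tᵢ·10^(Lᵢ/10) = 5·10^(86/10) + 90·10^(80/10) = 1.099e+10.
L_eq = 10·log₁₀(1.099e+10/95) = 80.63 dB(A).

80.6 dB(A)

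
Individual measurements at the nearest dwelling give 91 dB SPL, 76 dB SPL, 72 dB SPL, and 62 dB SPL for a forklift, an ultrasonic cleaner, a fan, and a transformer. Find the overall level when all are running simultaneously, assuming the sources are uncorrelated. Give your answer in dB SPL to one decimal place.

Incoherent sources combine by intensity addition: L_total = 10·log₁₀(Σ 10^(L_i/10)).
Σ 10^(L/10) = 10^(91/10) + 10^(76/10) + 10^(72/10) + 10^(62/10) = 1.316e+09.
L_total = 10·log₁₀(1.316e+09) = 91.19 dB SPL.

91.2 dB SPL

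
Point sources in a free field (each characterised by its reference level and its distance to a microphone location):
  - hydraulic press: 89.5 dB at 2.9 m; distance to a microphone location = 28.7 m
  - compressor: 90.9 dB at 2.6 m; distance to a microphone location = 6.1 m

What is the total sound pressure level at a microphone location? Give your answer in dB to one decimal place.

83.7 dB

First find each source's level at the receiver (point-source: −20·log₁₀(r/r_ref)), then combine on an intensity basis.
hydraulic press: 89.5 − 20·log₁₀(28.7/2.9) = 89.5 − 19.91 = 69.59 dB.
compressor: 90.9 − 20·log₁₀(6.1/2.6) = 90.9 − 7.41 = 83.49 dB.
Σ 10^(L/10) = 2.326e+08 → L_total = 10·log₁₀(2.326e+08) = 83.67 dB.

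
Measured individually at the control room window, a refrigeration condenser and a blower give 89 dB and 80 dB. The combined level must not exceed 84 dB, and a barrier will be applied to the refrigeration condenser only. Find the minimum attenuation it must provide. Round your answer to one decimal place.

Fixed contribution from the other source: Σ 10^(L/10) = 10^(80/10) = 1.000e+08 (80.00 dB).
The limit corresponds to 10^(84/10) = 2.512e+08; subtracting the fixed part leaves 1.512e+08 for the refrigeration condenser, i.e. 81.80 dB.
So the refrigeration condenser must be reduced from 89 to 81.80 dB: IL = 7.20 dB.

7.2 dB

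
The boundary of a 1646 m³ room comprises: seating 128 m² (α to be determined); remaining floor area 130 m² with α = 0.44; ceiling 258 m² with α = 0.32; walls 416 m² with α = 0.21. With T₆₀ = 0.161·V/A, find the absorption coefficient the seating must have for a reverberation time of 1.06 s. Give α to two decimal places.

From T₆₀ = 0.161·V/A, the target T₆₀ = 1.06 s needs A = 0.161·1646/1.06 = 250.01 m².
Absorption from the other surfaces = 130·0.44 + 258·0.32 + 416·0.21 = 227.12 m², so the seating must supply 22.89 m² over 128 m².
α = 22.89/128 = 0.179.

0.18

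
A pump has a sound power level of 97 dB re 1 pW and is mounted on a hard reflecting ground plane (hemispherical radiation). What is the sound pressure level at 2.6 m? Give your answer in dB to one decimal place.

The power spreads over a hemisphere of area 2π·r², so L_p = L_w − 10·log₁₀(2π·r²).
2π·r² = 42.47 m², 10·log₁₀ of that is 16.281 dB.
L_p = 97 − 16.281 = 80.72 dB.

80.7 dB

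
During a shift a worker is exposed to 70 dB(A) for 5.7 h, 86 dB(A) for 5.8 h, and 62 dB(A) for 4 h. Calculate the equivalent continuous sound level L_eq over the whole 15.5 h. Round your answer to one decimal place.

81.8 dB(A)

The energy average is taken in the linear domain: L_eq = 10·log₁₀[(Σ tᵢ·10^(Lᵢ/10))/T], T = 15.5 h.
Σ tᵢ·10^(Lᵢ/10) = 5.7·10^(70/10) + 5.8·10^(86/10) + 4·10^(62/10) = 2.372e+09.
L_eq = 10·log₁₀(2.372e+09/15.5) = 81.85 dB(A).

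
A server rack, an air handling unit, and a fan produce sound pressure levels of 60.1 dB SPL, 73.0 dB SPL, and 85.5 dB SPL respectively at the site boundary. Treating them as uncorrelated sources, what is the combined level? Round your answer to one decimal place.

Incoherent sources combine by intensity addition: L_total = 10·log₁₀(Σ 10^(L_i/10)).
Σ 10^(L/10) = 10^(60.1/10) + 10^(73.0/10) + 10^(85.5/10) = 3.758e+08.
L_total = 10·log₁₀(3.758e+08) = 85.75 dB SPL.

85.7 dB SPL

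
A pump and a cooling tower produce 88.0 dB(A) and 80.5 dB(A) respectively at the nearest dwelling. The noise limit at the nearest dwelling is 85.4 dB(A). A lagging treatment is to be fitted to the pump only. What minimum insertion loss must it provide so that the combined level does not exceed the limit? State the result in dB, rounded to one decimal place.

Everything except the pump sums to 10^(80.5/10) = 1.122e+08 in linear terms, 80.50 dB(A).
To meet 85.4 dB(A) overall, the treated pump may contribute at most 10^(85.4/10) − 1.122e+08 = 2.345e+08, i.e. 83.70 dB(A).
So the pump must be reduced from 88.0 to 83.70 dB(A): IL = 4.30 dB.

4.3 dB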